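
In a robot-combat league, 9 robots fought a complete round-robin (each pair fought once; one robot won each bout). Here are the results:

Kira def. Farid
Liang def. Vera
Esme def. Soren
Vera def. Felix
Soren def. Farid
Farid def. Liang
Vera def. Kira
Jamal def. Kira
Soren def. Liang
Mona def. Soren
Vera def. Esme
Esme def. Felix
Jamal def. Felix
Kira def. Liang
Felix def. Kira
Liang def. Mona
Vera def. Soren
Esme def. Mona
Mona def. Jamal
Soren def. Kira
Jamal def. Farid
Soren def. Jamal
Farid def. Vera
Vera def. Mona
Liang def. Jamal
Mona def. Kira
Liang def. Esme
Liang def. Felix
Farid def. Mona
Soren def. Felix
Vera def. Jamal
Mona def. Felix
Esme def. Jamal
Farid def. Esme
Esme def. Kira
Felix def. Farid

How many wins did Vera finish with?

6

Vera's results: beat Esme, Soren, Kira, Felix, Jamal, Mona; lost to Liang, Farid.
That is 6 wins.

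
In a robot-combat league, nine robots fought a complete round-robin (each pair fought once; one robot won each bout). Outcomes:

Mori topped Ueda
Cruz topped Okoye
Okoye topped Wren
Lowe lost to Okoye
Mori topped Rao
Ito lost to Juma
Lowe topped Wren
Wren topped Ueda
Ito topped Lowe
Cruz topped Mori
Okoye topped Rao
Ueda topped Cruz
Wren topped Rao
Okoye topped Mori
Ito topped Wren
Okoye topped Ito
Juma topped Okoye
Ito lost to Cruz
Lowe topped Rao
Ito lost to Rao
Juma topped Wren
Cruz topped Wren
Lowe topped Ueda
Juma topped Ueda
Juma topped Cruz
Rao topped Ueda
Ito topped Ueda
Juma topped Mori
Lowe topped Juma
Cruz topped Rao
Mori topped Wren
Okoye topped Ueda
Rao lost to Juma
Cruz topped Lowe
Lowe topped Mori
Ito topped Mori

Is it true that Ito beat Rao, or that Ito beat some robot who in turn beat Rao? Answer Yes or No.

Yes

Ito did not beat Rao directly.
Ito beat Ueda, Mori, Wren, Lowe. Of those, Mori beat Rao.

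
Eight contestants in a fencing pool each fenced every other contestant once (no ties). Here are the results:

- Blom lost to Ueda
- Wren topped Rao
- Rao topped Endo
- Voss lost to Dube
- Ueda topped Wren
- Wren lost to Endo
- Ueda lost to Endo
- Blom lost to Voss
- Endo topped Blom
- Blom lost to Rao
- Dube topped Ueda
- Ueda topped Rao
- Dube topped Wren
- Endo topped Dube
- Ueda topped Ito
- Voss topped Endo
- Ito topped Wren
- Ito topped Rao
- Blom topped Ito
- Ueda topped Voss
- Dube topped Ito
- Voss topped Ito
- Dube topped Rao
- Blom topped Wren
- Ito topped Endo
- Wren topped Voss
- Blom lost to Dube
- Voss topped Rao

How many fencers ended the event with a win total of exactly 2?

Win totals: Voss 4, Ito 3, Endo 4, Blom 2, Rao 2, Ueda 5, Wren 2, Dube 6.
Exactly 2: Blom, Rao, Wren — 3 fencers.

3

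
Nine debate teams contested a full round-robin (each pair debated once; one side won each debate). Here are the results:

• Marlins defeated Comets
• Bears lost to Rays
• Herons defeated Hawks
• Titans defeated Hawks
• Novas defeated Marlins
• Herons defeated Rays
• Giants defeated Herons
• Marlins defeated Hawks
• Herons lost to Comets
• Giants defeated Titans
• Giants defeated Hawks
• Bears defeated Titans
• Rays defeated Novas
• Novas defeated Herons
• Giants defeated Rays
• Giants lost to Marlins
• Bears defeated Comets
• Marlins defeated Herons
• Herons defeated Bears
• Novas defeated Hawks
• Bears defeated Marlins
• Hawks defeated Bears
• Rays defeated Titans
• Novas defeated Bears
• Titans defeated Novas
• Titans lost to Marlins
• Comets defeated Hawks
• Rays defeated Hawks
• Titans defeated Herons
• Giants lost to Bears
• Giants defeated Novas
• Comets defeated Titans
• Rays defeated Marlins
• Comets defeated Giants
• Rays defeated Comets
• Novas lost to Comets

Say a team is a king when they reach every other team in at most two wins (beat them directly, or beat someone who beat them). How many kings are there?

7

Titans cannot reach Giants, Comets in two steps.
Giants reaches everyone (king).
Herons reaches everyone (king).
Marlins reaches everyone (king).
Hawks cannot reach Herons, Rays, Novas in two steps.
Bears reaches everyone (king).
Rays reaches everyone (king).
Novas reaches everyone (king).
Comets reaches everyone (king).
Kings: Giants, Herons, Marlins, Bears, Rays, Novas, Comets — 7.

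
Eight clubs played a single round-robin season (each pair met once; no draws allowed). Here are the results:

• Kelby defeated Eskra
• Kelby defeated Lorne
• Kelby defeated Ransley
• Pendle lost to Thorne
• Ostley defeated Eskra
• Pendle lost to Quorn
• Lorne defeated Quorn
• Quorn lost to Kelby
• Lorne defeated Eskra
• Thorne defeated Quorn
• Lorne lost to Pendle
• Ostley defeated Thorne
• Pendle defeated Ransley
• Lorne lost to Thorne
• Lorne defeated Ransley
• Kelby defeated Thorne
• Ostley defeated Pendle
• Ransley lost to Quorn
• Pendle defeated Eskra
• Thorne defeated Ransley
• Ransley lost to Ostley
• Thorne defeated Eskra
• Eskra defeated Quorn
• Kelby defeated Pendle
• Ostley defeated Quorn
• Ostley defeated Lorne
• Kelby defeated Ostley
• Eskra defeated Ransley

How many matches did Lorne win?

Lorne's results: beat Eskra, Ransley, Quorn; lost to Thorne, Pendle, Kelby, Ostley.
That is 3 wins.

3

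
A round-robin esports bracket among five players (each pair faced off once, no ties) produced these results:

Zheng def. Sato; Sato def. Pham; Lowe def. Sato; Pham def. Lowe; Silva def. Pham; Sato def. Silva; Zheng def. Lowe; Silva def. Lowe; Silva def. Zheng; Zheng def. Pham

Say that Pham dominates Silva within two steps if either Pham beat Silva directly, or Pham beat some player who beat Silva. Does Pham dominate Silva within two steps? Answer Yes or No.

Pham did not beat Silva directly.
Pham beat Lowe, but each of them lost to Silva. No two-step path.

No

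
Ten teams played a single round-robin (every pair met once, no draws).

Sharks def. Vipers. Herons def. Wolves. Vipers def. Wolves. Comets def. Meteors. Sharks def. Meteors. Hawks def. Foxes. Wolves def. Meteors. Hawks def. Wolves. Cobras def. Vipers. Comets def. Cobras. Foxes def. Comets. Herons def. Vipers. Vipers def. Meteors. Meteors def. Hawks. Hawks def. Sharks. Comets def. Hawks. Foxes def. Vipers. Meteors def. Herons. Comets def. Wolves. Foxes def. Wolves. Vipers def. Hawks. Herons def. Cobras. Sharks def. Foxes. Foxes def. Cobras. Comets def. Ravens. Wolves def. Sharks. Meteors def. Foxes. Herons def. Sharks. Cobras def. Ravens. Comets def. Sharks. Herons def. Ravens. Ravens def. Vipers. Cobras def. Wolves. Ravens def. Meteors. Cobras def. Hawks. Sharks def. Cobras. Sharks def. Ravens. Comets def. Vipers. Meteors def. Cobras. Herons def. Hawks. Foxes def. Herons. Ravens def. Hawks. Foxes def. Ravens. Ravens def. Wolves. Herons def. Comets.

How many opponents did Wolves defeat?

Wolves' results: beat Sharks, Meteors; lost to Vipers, Cobras, Foxes, Comets, Herons, Ravens, Hawks.
That is 2 wins.

2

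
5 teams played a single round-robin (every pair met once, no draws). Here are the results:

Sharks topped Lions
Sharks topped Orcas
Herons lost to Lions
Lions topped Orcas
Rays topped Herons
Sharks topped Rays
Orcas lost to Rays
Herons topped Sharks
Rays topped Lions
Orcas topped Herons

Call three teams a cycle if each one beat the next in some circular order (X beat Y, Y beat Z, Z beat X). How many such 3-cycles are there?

3

Of the C(5,3) = 10 triples, the cyclic ones are: {Herons, Orcas, Sharks}; {Herons, Lions, Sharks}; {Herons, Sharks, Rays}.
That is 3.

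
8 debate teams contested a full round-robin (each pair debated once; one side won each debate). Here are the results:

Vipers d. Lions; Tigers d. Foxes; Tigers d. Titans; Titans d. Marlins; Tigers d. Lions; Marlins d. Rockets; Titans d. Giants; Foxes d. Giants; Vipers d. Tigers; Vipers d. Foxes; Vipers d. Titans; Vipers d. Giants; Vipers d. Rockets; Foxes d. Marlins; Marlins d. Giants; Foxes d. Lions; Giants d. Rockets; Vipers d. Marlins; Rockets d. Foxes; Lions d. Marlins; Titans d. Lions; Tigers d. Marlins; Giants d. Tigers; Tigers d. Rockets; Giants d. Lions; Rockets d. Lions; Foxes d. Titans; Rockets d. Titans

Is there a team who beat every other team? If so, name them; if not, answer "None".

Vipers

Vipers has 7 wins out of 7 opponents — a perfect record.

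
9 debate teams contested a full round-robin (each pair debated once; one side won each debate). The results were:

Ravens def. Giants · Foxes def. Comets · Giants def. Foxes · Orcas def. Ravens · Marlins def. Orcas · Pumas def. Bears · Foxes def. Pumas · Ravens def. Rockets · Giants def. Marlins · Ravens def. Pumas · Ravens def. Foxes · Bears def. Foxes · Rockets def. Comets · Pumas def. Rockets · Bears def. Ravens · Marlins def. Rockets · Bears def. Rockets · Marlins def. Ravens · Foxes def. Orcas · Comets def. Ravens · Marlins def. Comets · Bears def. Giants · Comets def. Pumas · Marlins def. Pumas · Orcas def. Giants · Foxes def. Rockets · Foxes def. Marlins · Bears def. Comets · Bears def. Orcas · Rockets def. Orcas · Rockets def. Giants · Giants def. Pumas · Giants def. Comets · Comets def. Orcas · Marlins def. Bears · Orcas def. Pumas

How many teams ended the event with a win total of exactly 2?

Win totals: Rockets 3, Pumas 2, Ravens 4, Comets 3, Giants 4, Orcas 3, Foxes 5, Marlins 6, Bears 6.
Exactly 2: Pumas — 1 team.

1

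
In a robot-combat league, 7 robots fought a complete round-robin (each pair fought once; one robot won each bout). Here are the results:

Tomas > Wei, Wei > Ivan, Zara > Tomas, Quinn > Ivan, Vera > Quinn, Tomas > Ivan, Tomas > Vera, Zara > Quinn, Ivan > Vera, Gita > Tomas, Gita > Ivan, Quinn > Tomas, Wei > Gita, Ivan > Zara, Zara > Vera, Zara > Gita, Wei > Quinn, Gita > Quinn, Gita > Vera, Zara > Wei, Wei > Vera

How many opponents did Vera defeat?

Vera's results: beat Quinn; lost to Wei, Tomas, Gita, Zara, Ivan.
That is 1 win.

1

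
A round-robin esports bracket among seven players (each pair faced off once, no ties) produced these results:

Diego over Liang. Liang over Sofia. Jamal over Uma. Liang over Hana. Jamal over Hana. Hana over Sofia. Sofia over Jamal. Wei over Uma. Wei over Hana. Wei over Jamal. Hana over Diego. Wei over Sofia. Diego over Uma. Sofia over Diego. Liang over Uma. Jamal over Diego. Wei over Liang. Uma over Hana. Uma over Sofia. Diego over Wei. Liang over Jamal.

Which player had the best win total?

Wei

Win totals: Diego 3, Sofia 2, Hana 2, Wei 5, Jamal 3, Uma 2, Liang 4.
Wei leads with 5 wins (next highest: 4).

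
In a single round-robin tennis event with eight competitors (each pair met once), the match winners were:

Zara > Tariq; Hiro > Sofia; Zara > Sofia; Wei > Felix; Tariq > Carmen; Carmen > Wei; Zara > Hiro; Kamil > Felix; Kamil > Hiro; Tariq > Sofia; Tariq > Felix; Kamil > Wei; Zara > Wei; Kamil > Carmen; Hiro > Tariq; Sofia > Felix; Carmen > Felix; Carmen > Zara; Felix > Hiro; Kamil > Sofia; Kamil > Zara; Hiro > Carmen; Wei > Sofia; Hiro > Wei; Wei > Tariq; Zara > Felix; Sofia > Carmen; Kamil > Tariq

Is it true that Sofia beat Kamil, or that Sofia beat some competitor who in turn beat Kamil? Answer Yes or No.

No

Sofia did not beat Kamil directly.
Sofia beat Felix, Carmen, but each of them lost to Kamil. No two-step path.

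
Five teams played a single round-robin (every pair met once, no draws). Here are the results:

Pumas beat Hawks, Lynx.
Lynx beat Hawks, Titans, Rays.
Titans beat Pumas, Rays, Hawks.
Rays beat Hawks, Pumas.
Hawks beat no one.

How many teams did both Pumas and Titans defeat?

Pumas beat: Hawks, Lynx.
Titans beat: Rays, Pumas, Hawks.
Both beat: Hawks — 1.

1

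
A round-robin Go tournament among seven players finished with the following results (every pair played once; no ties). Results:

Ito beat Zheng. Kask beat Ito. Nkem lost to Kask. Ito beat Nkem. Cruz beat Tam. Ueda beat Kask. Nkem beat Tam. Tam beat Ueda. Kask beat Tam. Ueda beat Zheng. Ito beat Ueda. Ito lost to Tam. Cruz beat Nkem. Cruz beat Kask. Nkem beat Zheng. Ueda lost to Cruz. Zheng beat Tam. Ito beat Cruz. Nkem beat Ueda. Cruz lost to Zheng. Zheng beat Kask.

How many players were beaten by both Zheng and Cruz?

2

Zheng beat: Cruz, Tam, Kask.
Cruz beat: Tam, Ueda, Nkem, Kask.
Both beat: Tam, Kask — 2.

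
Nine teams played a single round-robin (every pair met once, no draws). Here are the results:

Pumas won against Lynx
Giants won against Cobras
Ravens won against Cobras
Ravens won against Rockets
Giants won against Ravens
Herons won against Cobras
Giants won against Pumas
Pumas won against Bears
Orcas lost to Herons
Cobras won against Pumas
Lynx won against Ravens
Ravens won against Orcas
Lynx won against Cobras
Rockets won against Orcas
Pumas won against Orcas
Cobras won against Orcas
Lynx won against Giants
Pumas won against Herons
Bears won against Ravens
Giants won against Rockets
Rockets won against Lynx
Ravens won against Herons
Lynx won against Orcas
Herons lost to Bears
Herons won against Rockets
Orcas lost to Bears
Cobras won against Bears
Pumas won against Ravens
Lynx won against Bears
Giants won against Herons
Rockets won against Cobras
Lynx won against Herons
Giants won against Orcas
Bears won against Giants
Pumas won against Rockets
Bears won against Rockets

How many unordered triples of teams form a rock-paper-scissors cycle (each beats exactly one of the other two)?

14

Win totals: Cobras 3, Lynx 6, Herons 3, Giants 6, Orcas 0, Bears 5, Ravens 4, Pumas 6, Rockets 3.
A team with w wins dominates both others in C(w,2) triples; summing gives 3 + 15 + 3 + 15 + 0 + 10 + 6 + 15 + 3 = 70 transitive triples.
Total triples C(9,3) = 84, so cyclic triples = 84 − 70 = 14.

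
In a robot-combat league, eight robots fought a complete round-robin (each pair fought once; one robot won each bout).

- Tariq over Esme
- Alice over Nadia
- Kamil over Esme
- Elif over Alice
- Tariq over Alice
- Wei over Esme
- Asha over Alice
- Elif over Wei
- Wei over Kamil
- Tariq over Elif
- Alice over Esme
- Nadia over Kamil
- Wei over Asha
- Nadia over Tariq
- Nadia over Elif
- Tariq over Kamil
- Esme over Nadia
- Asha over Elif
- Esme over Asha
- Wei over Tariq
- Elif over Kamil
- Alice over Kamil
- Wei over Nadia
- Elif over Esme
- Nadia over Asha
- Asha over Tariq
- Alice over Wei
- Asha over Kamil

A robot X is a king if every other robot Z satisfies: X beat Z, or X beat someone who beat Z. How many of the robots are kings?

Wei reaches everyone (king).
Alice reaches everyone (king).
Nadia reaches everyone (king).
Elif reaches everyone (king).
Kamil cannot reach Wei, Alice, Elif, Tariq in two steps.
Tariq reaches everyone (king).
Asha reaches everyone (king).
Esme cannot reach Wei in two steps.
Kings: Wei, Alice, Nadia, Elif, Tariq, Asha — 6.

6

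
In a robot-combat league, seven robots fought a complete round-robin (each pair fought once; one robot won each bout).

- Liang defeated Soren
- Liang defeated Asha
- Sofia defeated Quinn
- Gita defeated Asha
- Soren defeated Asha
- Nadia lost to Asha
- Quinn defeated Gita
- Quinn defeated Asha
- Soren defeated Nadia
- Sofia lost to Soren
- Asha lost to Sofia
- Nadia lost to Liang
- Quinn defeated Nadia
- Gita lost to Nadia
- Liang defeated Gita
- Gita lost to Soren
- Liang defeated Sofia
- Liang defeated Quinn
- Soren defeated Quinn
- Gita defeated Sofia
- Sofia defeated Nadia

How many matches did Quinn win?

Quinn's results: beat Nadia, Gita, Asha; lost to Sofia, Liang, Soren.
That is 3 wins.

3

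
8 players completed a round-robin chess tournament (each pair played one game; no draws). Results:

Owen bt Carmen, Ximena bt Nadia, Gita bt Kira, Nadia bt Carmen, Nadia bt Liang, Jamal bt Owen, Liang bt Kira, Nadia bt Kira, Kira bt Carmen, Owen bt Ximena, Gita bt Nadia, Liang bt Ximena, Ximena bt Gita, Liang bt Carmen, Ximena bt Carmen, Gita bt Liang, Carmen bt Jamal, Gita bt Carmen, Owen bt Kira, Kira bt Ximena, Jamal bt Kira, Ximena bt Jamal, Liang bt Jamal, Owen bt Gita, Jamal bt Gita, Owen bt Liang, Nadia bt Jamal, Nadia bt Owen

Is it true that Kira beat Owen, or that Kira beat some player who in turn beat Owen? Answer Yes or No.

Kira did not beat Owen directly.
Kira beat Ximena, Carmen, but each of them lost to Owen. No two-step path.

No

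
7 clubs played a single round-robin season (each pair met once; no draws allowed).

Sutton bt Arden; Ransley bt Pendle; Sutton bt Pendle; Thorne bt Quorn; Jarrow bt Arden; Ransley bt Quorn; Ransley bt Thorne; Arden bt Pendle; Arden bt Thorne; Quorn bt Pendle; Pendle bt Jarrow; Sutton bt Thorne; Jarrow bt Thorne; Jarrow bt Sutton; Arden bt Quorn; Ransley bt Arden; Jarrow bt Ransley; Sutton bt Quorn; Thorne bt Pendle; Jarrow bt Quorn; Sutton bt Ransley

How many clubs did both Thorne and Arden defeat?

Thorne beat: Quorn, Pendle.
Arden beat: Quorn, Thorne, Pendle.
Both beat: Quorn, Pendle — 2.

2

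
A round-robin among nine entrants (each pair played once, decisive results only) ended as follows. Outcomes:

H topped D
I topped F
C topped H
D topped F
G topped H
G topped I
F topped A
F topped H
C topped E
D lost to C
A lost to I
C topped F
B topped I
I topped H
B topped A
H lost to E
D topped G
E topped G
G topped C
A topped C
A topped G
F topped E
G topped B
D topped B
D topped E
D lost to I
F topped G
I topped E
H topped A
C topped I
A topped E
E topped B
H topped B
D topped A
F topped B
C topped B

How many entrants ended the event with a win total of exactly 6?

Win totals: A 3, B 2, C 6, D 5, E 3, F 5, G 4, H 3, I 5.
Exactly 6: C — 1 entrant.

1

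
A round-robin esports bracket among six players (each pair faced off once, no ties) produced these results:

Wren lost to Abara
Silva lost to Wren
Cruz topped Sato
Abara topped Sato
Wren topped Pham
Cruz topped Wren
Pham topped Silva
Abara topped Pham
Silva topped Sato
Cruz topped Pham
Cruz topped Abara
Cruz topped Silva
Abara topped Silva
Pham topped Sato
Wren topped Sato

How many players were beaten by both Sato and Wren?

Sato beat: no one.
Wren beat: Silva, Sato, Pham.
No one was beaten by both.

0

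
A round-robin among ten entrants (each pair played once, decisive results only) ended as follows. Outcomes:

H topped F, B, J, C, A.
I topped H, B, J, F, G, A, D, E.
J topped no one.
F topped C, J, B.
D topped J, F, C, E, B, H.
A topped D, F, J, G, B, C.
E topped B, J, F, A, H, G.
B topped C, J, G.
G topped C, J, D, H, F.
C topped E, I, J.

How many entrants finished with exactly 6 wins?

Win totals: A 6, B 3, C 3, D 6, E 6, F 3, G 5, H 5, I 8, J 0.
Exactly 6: A, D, E — 3 entrants.

3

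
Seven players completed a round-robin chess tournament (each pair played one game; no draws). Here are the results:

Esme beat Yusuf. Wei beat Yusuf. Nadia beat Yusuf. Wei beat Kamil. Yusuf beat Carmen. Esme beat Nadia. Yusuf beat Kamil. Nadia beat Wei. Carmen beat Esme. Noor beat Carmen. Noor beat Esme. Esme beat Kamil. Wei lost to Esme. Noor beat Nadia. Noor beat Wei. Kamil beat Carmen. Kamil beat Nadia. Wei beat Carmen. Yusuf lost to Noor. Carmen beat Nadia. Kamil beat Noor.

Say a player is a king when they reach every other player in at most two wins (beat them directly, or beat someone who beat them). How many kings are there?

4

Noor reaches everyone (king).
Yusuf cannot reach Wei in two steps.
Wei reaches everyone (king).
Carmen cannot reach Noor in two steps.
Nadia cannot reach Noor, Esme in two steps.
Esme reaches everyone (king).
Kamil reaches everyone (king).
Kings: Noor, Wei, Esme, Kamil — 4.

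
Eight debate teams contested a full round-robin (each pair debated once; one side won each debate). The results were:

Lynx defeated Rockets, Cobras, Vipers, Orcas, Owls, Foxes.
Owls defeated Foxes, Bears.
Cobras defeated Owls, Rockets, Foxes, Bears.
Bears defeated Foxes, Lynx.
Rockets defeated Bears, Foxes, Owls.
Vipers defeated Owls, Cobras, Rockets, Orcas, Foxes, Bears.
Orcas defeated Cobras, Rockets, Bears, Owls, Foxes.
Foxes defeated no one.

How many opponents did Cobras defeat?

Cobras' results: beat Rockets, Bears, Owls, Foxes; lost to Orcas, Vipers, Lynx.
That is 4 wins.

4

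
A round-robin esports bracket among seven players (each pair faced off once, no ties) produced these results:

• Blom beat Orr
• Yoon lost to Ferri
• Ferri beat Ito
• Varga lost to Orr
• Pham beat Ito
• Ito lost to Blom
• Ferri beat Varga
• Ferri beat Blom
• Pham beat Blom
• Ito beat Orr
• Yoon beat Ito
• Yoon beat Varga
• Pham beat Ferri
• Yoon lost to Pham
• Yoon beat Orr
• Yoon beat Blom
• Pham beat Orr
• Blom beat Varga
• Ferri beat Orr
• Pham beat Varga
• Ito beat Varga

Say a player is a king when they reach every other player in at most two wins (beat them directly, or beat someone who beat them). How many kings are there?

1

Ferri cannot reach Pham in two steps.
Varga cannot reach Ferri, Orr, Ito, Pham, Yoon, Blom in two steps.
Orr cannot reach Ferri, Ito, Pham, Yoon, Blom in two steps.
Ito cannot reach Ferri, Pham, Yoon, Blom in two steps.
Pham reaches everyone (king).
Yoon cannot reach Ferri, Pham in two steps.
Blom cannot reach Ferri, Pham, Yoon in two steps.
Kings: Pham — 1.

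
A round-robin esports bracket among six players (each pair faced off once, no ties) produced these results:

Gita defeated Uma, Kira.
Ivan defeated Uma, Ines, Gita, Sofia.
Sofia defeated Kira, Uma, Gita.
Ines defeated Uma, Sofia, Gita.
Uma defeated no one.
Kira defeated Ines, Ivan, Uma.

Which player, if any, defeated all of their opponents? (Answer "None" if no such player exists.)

None

Highest win total is Ivan with 4 (out of 5 possible).
Ivan lost to Kira, so no player went undefeated.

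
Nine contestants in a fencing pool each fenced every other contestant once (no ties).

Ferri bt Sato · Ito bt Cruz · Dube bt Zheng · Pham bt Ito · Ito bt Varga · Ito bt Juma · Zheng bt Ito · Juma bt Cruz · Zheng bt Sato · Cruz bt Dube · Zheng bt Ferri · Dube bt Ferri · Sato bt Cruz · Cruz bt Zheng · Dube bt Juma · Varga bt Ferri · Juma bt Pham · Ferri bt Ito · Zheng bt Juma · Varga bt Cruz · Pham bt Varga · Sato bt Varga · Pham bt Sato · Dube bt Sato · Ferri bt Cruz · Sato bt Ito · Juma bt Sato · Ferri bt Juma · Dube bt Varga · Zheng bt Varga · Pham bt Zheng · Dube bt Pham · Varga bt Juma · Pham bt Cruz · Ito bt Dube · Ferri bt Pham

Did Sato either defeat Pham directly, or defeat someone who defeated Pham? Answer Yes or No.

No

Sato did not beat Pham directly.
Sato beat Varga, Cruz, Ito, but each of them lost to Pham. No two-step path.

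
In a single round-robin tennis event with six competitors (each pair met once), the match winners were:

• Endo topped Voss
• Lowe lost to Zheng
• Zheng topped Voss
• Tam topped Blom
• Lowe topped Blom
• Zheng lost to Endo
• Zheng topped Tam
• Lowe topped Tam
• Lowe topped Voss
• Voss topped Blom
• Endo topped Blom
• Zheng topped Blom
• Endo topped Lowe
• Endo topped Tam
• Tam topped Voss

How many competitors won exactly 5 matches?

1

Win totals: Voss 1, Tam 2, Blom 0, Zheng 4, Endo 5, Lowe 3.
Exactly 5: Endo — 1 competitor.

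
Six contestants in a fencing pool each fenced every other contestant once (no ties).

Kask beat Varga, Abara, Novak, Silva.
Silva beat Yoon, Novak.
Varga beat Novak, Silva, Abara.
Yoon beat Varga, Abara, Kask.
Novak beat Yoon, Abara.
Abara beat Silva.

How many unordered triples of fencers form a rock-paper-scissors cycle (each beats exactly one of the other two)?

Of the C(6,3) = 20 triples, the cyclic ones are: {Novak, Silva, Abara}; {Novak, Varga, Yoon}; {Novak, Yoon, Kask}; {Silva, Varga, Yoon}; {Silva, Abara, Yoon}; {Silva, Yoon, Kask}.
That is 6.

6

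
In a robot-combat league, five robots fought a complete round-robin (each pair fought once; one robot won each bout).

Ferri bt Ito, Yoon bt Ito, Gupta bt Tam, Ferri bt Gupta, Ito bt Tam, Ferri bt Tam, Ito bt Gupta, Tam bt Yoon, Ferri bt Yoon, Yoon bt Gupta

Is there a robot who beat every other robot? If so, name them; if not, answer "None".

Ferri has 4 wins out of 4 opponents — a perfect record.

Ferri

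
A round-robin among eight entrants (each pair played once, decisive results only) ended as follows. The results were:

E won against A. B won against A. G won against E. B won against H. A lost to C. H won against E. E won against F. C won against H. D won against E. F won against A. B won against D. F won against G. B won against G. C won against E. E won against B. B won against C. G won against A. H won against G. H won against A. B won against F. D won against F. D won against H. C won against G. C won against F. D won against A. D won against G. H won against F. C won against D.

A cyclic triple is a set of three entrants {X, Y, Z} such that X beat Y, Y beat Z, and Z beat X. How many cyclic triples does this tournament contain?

5

Win totals: A 0, B 6, C 6, D 5, E 3, F 2, G 2, H 4.
An entrant with w wins dominates both others in C(w,2) triples; summing gives 0 + 15 + 15 + 10 + 3 + 1 + 1 + 6 = 51 transitive triples.
Total triples C(8,3) = 56, so cyclic triples = 56 − 51 = 5.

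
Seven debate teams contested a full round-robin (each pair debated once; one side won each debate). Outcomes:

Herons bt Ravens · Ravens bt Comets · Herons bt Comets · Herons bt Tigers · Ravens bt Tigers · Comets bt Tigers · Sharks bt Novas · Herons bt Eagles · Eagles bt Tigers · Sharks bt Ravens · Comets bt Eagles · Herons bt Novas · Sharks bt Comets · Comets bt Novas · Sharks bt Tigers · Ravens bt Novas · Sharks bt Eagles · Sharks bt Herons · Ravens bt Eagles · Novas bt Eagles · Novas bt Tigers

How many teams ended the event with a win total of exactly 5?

1

Win totals: Eagles 1, Ravens 4, Comets 3, Sharks 6, Herons 5, Tigers 0, Novas 2.
Exactly 5: Herons — 1 team.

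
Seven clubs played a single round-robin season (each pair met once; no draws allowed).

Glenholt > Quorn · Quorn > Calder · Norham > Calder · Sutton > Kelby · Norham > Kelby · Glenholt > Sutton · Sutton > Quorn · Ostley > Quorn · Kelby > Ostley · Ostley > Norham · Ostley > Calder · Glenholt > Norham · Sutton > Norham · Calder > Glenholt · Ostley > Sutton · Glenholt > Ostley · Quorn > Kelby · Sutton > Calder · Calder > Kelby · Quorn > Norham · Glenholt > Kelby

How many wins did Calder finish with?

2

Calder's results: beat Kelby, Glenholt; lost to Quorn, Ostley, Norham, Sutton.
That is 2 wins.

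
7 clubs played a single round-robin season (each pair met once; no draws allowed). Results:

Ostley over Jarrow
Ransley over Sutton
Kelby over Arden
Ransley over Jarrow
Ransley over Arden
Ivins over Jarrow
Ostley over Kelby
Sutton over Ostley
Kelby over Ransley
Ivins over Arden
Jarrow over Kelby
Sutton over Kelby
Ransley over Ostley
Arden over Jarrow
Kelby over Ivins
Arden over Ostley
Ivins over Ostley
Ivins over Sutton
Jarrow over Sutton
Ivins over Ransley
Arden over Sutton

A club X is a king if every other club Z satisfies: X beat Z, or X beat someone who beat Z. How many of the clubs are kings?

Ostley reaches everyone (king).
Ransley cannot reach Ivins in two steps.
Ivins reaches everyone (king).
Jarrow reaches everyone (king).
Sutton reaches everyone (king).
Arden cannot reach Ransley, Ivins in two steps.
Kelby reaches everyone (king).
Kings: Ostley, Ivins, Jarrow, Sutton, Kelby — 5.

5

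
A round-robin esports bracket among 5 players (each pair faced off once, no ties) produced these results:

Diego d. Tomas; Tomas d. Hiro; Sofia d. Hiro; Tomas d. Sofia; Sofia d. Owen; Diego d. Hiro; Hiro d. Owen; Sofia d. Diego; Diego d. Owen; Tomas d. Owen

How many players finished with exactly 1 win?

1

Win totals: Owen 0, Sofia 3, Diego 3, Hiro 1, Tomas 3.
Exactly 1: Hiro — 1 player.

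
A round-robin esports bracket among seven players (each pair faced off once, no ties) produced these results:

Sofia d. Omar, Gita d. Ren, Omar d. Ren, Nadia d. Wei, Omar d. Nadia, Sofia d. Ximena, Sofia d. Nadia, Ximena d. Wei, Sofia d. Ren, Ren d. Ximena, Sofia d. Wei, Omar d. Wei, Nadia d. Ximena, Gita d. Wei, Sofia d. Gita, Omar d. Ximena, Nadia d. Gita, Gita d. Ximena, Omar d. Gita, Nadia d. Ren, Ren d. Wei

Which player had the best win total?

Win totals: Sofia 6, Wei 0, Omar 5, Ximena 1, Nadia 4, Gita 3, Ren 2.
Sofia leads with 6 wins (next highest: 5).

Sofia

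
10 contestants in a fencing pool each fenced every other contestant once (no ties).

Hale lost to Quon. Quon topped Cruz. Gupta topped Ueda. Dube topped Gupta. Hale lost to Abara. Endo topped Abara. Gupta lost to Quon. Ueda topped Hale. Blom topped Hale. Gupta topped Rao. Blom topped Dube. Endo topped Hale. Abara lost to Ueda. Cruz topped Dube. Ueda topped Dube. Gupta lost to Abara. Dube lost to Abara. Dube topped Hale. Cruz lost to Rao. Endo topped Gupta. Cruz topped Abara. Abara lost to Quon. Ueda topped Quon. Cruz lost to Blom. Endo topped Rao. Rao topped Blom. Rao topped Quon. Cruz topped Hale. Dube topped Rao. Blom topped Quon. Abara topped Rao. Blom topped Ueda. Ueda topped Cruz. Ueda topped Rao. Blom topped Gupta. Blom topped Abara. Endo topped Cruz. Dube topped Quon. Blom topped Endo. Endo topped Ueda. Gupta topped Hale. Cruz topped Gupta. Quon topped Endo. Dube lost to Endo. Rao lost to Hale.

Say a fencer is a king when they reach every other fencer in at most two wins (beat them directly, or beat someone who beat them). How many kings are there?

Abara cannot reach Endo in two steps.
Ueda reaches everyone (king).
Quon cannot reach Blom in two steps.
Gupta cannot reach Endo in two steps.
Hale cannot reach Abara, Ueda, Gupta, Dube, Endo in two steps.
Blom reaches everyone (king).
Dube reaches everyone (king).
Rao reaches everyone (king).
Cruz cannot reach Blom, Endo in two steps.
Endo reaches everyone (king).
Kings: Ueda, Blom, Dube, Rao, Endo — 5.

5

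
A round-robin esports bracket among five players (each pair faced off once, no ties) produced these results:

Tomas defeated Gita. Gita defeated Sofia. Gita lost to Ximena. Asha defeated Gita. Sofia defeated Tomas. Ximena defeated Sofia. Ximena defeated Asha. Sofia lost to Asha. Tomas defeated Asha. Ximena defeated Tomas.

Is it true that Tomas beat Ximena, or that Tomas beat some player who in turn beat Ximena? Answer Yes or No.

Tomas did not beat Ximena directly.
Tomas beat Asha, Gita, but each of them lost to Ximena. No two-step path.

No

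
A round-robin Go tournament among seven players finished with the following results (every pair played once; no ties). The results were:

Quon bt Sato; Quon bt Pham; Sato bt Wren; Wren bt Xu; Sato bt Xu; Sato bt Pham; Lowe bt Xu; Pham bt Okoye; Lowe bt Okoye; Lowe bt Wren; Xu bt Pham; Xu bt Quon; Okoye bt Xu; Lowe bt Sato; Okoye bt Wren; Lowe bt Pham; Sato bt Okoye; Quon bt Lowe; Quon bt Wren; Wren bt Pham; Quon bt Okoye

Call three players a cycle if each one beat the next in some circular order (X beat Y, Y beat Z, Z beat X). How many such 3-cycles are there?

6

Win totals: Lowe 5, Quon 5, Xu 2, Okoye 2, Pham 1, Sato 4, Wren 2.
A player with w wins dominates both others in C(w,2) triples; summing gives 10 + 10 + 1 + 1 + 0 + 6 + 1 = 29 transitive triples.
Total triples C(7,3) = 35, so cyclic triples = 35 − 29 = 6.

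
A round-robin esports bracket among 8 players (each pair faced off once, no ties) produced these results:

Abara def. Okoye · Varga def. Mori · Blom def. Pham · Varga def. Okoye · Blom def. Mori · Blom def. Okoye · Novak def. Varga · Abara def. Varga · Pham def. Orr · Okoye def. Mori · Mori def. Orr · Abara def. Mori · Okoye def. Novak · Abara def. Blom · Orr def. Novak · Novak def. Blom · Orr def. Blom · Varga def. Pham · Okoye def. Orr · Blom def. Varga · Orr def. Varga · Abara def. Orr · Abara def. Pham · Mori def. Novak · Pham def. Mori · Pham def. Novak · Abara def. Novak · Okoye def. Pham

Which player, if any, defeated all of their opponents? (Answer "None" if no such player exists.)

Abara has 7 wins out of 7 opponents — a perfect record.

Abara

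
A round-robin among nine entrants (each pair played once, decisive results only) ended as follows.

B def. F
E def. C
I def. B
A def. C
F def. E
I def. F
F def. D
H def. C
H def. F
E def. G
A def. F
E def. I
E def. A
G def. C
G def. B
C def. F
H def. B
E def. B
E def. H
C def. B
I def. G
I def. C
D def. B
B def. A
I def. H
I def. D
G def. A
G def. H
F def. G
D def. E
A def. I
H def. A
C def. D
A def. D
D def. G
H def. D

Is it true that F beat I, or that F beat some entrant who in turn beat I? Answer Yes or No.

Yes

F did not beat I directly.
F beat D, E, G. Of those, E beat I.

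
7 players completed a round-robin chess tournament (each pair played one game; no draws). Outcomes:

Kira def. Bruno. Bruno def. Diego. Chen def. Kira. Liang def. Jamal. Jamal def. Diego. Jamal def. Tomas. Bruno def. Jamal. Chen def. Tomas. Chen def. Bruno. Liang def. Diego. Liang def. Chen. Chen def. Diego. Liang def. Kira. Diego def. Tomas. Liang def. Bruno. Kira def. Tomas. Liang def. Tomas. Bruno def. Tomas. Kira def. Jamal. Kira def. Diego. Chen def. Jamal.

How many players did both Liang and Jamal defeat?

2

Liang beat: Chen, Bruno, Kira, Jamal, Diego, Tomas.
Jamal beat: Diego, Tomas.
Both beat: Diego, Tomas — 2.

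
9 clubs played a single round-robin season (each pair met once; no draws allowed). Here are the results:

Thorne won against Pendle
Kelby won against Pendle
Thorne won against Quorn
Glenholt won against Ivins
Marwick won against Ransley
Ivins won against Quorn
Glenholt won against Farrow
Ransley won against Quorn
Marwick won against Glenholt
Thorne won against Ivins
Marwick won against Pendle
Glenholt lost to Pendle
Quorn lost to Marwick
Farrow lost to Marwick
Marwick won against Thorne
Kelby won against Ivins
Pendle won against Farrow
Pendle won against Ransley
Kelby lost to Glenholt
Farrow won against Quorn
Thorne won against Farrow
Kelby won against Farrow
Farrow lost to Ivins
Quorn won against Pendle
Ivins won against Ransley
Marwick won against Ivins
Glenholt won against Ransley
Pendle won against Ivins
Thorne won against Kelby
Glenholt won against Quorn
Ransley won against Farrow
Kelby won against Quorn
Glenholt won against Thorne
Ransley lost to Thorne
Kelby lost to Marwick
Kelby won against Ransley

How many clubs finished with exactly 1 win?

Win totals: Marwick 8, Farrow 1, Quorn 1, Kelby 5, Pendle 4, Thorne 6, Glenholt 6, Ransley 2, Ivins 3.
Exactly 1: Farrow, Quorn — 2 clubs.

2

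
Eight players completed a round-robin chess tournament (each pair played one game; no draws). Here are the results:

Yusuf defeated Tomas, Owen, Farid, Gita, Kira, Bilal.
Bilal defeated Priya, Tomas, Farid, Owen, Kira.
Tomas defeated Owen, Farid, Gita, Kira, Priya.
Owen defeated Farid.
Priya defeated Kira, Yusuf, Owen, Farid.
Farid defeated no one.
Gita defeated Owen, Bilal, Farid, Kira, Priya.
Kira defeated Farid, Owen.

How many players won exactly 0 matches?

Win totals: Priya 4, Tomas 5, Owen 1, Farid 0, Bilal 5, Yusuf 6, Gita 5, Kira 2.
Exactly 0: Farid — 1 player.

1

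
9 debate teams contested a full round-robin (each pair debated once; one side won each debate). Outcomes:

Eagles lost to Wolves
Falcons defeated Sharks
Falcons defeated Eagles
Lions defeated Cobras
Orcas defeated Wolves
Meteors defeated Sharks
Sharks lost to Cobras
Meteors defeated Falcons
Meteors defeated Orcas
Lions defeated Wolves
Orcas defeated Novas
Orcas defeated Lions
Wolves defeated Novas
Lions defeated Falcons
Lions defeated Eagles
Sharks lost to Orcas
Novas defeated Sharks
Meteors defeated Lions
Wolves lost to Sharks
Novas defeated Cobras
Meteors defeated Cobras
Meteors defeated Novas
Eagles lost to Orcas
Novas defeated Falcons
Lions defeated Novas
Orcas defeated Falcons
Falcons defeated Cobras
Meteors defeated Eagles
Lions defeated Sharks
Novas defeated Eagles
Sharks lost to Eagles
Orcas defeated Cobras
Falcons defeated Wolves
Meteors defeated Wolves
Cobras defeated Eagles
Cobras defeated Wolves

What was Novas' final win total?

Novas' results: beat Eagles, Falcons, Sharks, Cobras; lost to Orcas, Meteors, Wolves, Lions.
That is 4 wins.

4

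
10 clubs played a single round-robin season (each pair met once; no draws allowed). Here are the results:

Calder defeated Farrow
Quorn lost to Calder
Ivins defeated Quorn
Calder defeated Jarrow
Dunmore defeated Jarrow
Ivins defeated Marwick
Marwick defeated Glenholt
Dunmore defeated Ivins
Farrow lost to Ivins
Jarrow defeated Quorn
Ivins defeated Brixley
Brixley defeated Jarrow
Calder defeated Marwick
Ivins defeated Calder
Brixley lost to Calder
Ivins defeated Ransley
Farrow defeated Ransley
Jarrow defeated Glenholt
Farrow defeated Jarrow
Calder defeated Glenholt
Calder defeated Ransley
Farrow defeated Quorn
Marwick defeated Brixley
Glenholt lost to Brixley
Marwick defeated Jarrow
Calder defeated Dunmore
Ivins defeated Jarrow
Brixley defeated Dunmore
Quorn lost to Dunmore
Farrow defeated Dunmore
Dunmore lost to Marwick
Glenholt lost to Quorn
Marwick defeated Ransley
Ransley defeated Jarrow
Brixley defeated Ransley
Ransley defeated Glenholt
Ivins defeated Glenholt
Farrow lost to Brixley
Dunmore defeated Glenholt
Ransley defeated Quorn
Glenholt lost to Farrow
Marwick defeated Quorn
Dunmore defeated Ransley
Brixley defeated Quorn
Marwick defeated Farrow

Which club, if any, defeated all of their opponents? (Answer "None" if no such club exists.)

None

Highest win total is Ivins with 8 (out of 9 possible).
Ivins lost to Dunmore, so no club went undefeated.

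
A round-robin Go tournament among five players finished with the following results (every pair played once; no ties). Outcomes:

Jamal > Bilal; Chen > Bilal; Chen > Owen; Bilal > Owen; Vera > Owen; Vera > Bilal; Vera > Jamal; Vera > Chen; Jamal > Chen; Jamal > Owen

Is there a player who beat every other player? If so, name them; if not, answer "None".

Vera

Vera has 4 wins out of 4 opponents — a perfect record.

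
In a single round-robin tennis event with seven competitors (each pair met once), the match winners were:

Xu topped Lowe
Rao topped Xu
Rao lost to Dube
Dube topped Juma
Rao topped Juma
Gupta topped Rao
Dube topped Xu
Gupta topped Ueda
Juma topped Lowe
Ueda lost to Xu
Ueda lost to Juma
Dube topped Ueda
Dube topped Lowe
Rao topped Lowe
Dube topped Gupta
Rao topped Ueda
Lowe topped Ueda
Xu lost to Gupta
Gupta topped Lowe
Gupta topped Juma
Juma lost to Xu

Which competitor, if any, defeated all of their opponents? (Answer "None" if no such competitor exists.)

Dube

Dube has 6 wins out of 6 opponents — a perfect record.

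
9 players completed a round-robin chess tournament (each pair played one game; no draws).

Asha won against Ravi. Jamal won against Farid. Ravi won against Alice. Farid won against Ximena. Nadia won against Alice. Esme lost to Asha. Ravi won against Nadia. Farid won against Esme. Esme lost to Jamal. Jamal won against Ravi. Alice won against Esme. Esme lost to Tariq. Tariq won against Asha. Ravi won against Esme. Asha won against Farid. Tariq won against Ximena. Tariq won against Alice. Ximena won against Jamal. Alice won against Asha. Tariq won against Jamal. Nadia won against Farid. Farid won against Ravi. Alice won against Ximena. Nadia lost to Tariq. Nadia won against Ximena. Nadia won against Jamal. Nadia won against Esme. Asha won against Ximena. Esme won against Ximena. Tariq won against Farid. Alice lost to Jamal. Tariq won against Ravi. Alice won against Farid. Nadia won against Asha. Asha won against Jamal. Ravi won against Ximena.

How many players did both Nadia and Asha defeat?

4

Nadia beat: Ximena, Farid, Jamal, Esme, Asha, Alice.
Asha beat: Ximena, Farid, Ravi, Jamal, Esme.
Both beat: Ximena, Farid, Jamal, Esme — 4.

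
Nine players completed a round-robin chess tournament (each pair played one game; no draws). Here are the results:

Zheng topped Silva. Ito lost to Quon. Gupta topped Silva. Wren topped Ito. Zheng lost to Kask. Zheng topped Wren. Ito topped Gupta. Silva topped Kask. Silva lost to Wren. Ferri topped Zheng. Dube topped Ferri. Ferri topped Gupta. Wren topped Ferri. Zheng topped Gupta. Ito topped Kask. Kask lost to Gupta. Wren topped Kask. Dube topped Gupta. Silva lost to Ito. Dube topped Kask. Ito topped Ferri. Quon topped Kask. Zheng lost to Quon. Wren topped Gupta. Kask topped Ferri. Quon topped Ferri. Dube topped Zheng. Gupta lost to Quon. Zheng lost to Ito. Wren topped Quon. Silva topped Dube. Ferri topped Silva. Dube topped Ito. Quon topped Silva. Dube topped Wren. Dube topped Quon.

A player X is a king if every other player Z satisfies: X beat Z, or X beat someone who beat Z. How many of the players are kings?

5

Wren reaches everyone (king).
Quon reaches everyone (king).
Silva reaches everyone (king).
Ferri cannot reach Quon, Ito in two steps.
Zheng reaches everyone (king).
Kask cannot reach Quon, Ito, Dube in two steps.
Ito cannot reach Quon in two steps.
Dube reaches everyone (king).
Gupta cannot reach Wren, Quon, Ito in two steps.
Kings: Wren, Quon, Silva, Zheng, Dube — 5.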